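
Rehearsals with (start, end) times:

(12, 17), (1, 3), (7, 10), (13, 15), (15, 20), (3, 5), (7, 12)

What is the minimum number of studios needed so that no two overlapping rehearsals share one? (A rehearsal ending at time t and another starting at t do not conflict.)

2

The answer is the maximum number of intervals overlapping at any instant.
Events (time:±→running): 1:+→1 3:-→0 3:+→1 5:-→0 7:+→1 7:+→2 … peak 2.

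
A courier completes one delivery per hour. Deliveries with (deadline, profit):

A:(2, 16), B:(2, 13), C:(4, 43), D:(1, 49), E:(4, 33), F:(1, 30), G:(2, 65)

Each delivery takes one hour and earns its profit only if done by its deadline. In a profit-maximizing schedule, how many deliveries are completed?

4

By profit: G(d2,65), D(d1,49), C(d4,43), E(d4,33), F(d1,30), A(d2,16), B(d2,13)
G→slot 2; D→slot 1; C→slot 4; E→slot 3; F skipped; A skipped; B skipped.
4 of 7 scheduled.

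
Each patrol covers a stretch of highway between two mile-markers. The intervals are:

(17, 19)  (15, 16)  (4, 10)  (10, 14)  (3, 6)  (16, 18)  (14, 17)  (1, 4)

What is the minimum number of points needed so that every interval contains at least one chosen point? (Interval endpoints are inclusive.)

Sort by right endpoint; whenever an interval is uncovered, place a point at its right end.
Sorted: [1,4] [3,6] [4,10] [10,14] [15,16] [14,17] [16,18] [17,19]
{[1,4],[3,6],[4,10]} hit by 4; {[10,14]} hit by 14; {[15,16],[14,17],[16,18]} hit by 16; {[17,19]} hit by 19.
Points: 4, 14, 16, 19 (4 total).

4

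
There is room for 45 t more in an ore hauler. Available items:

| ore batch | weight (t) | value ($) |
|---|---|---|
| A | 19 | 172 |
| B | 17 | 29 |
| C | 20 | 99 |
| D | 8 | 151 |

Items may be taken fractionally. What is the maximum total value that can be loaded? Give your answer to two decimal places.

412.10

Greedy by value/weight ratio, highest first.
Order: D (151/8=18.88) > A (172/19=9.05) > C (99/20=4.95) > B (29/17=1.71)
Fill: take D (8 @ 151) → take A (19 @ 172) → take 18/20 of C → 89.10; 45/45 used.
Total value = 412.10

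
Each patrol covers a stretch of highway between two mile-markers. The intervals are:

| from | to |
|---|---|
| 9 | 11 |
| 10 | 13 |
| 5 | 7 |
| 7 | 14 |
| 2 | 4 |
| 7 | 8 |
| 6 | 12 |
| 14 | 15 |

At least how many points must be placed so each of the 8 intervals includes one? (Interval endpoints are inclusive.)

Process intervals by earliest right end; each time one isn't hit yet, stab at its right endpoint.
Sorted: [2,4] [5,7] [7,8] [9,11] [6,12] [10,13] [7,14] [14,15]
{[2,4]} hit by 4; {[5,7],[7,8]} hit by 7; {[9,11],[6,12],[10,13],[7,14]} hit by 11; {[14,15]} hit by 15.
Points: 4, 7, 11, 15 (4 total).

4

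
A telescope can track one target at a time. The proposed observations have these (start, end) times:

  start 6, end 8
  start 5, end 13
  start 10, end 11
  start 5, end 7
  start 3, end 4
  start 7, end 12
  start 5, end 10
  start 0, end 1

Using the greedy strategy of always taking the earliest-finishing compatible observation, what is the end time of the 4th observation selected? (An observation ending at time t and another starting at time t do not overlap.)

11

By end time: (0,1), (3,4), (5,7), (6,8), (5,10), (10,11), (7,12), (5,13).
Pick (0,1); next start ≥ 1 → (3,4); next start ≥ 4 → (5,7); next start ≥ 7 → (10,11).
Selected: (0,1) (3,4) (5,7) (10,11)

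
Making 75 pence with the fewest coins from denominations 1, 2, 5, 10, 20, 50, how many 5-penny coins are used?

1

75 = 1×50 + 1×20 + 1×5
Count of 5: 1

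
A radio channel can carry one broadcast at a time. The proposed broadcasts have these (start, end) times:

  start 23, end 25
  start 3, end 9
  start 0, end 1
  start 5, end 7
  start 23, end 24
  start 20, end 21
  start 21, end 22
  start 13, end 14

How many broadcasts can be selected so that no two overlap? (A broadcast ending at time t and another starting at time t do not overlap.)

6

Sort by end time and greedily take each interval whose start is ≥ the last chosen end.
Sorted by end: (0,1)  (5,7)  (3,9)  (13,14)  (20,21)  (21,22)  (23,24)  (23,25)
take (0,1); take (5,7); take (13,14); take (20,21); take (21,22); take (23,24); skip (23,25).
Selected 6 broadcasts.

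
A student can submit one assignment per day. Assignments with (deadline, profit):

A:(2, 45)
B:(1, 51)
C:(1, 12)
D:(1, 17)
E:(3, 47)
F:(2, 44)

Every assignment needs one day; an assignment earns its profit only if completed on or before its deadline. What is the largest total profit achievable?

Sort by profit descending; place each in the latest free slot ≤ its deadline.
By profit: B(d1,51), E(d3,47), A(d2,45), F(d2,44), D(d1,17), C(d1,12)
B→slot 1; E→slot 3; A→slot 2; F skipped; D skipped; C skipped.
Profit = 51 + 45 + 47 = 143

143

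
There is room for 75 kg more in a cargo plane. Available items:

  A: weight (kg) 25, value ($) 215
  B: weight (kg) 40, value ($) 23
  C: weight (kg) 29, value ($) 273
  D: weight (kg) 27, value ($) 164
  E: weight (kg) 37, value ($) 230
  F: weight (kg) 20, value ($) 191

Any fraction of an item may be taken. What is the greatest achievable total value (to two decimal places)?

Order: F (191/20=9.55) > C (273/29=9.41) > A (215/25=8.60) > E (230/37=6.22) > D (164/27=6.07) > B (23/40=0.57)
Fill: take F (20 @ 191) → take C (29 @ 273) → take A (25 @ 215) → take 1/37 of E → 6.22; 75/75 used.
Total value = 685.22

685.22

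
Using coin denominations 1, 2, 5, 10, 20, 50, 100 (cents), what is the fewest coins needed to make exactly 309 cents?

6

Greedy: take as many of the largest coin as possible, then repeat with the remainder.
309 = 3×100 + 1×5 + 2×2
Total coins = 3 + 1 + 2 = 6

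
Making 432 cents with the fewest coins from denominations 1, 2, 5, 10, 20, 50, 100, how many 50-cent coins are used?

Greedy: take as many of the largest coin as possible, then repeat with the remainder.
432 − 4×100→32 − 1×20→12 − 1×10→2 − 1×2→0
Count of 50: 0

0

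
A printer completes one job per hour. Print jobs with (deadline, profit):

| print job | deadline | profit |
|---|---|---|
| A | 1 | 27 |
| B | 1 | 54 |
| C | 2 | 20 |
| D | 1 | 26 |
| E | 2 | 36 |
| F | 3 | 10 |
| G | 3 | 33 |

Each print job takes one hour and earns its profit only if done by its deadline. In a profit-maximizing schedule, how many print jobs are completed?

3

Take jobs in profit order; each goes to the latest open slot no later than its deadline.
By profit: B(d1,54), E(d2,36), G(d3,33), A(d1,27), D(d1,26), C(d2,20), F(d3,10)
B→slot 1; E→slot 2; G→slot 3; A skipped; D skipped; C skipped; F skipped.
3 of 7 scheduled.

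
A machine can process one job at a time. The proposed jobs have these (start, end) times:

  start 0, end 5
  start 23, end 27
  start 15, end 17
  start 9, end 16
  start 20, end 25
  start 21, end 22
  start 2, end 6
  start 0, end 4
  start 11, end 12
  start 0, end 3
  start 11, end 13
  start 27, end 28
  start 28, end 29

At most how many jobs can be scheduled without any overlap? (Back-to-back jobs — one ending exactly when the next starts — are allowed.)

7

Order by finish time; keep every interval that doesn't clash with the previous kept one.
Sorted by end: (0,3)  (0,4)  (0,5)  (2,6)  (11,12)  (11,13)  (9,16)  (15,17)  (21,22)  (20,25)  (23,27)  (27,28)  (28,29)
take (0,3); skip (0,4); take (11,12); skip (11,13); take (15,17); take (21,22); take (23,27); take (27,28); take (28,29).
Selected 7 jobs.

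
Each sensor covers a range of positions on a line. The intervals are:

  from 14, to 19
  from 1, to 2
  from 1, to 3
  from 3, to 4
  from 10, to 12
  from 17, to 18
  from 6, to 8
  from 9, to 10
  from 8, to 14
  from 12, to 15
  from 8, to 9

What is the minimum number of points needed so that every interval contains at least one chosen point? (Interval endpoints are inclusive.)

6

Sorted: [1,2] [1,3] [3,4] [6,8] [8,9] [9,10] [10,12] [8,14] [12,15] [17,18] [14,19]
{[1,2],[1,3]} hit by 2; {[3,4]} hit by 4; {[6,8],[8,9]} hit by 8; {[9,10],[10,12],[8,14]} hit by 10; {[12,15]} hit by 15; {[17,18],[14,19]} hit by 18.
Points: 2, 4, 8, 10, 15, 18 (6 total).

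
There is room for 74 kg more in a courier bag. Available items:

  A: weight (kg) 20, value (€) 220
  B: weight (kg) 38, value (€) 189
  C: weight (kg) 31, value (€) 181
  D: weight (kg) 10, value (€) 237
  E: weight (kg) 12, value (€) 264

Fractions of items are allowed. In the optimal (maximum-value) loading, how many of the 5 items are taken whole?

4

Greedy by value/weight ratio, highest first.
Ratios (sorted): D 23.70, E 22.00, A 11.00, C 5.84, B 4.97
take D (10 @ 237); take E (12 @ 264); take A (20 @ 220); take C (31 @ 181); take 1/38 of B → 4.97. Capacity used 74/74.
4 item(s) taken whole; one partial (take 1/38 of B).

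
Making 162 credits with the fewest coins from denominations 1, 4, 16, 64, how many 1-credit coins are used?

Use the largest denomination that fits, subtract, and repeat.
162 − 2×64→34 − 2×16→2 − 2×1→0
Count of 1: 2

2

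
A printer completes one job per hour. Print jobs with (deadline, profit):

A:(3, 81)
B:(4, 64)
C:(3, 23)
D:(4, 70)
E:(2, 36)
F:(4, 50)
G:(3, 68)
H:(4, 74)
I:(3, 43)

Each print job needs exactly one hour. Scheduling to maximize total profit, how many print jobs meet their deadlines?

Take jobs in profit order; each goes to the latest open slot no later than its deadline.
By profit: A(d3,81), H(d4,74), D(d4,70), G(d3,68), B(d4,64), F(d4,50), I(d3,43), E(d2,36), C(d3,23)
A→slot 3; H→slot 4; D→slot 2; G→slot 1; B skipped; F skipped; I skipped; E skipped; C skipped.
4 of 9 scheduled.

4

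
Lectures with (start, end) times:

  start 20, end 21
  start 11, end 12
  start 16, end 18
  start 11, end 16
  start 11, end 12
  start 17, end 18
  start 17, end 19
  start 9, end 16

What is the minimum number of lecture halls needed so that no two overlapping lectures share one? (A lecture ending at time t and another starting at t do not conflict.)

4

The answer is the maximum number of intervals overlapping at any instant.
Events (time:±→running): 9:+→1 11:+→2 11:+→3 11:+→4 … peak 4.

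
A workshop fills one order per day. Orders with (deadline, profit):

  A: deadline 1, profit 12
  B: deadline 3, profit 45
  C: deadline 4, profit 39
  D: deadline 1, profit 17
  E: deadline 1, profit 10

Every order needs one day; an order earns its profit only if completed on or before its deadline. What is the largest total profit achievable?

Take jobs in profit order; each goes to the latest open slot no later than its deadline.
Profit order: B=45 C=39 D=17 A=12 E=10
Assign: B→slot 3, C→slot 4, D→slot 1, A skipped, E skipped.
Slots: [1:D] [3:B] [4:C]
Profit = 17 + 45 + 39 = 101

101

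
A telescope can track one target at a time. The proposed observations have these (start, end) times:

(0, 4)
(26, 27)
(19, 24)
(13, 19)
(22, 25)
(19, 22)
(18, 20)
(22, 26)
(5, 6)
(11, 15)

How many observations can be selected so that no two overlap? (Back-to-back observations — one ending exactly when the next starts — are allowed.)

6

Order by finish time; keep every interval that doesn't clash with the previous kept one.
Sorted by end: (0,4)  (5,6)  (11,15)  (13,19)  (18,20)  (19,22)  (19,24)  (22,25)  (22,26)  (26,27)
take (0,4); take (5,6); take (11,15); take (18,20); skip (19,22); skip (19,24); take (22,25); skip (22,26); take (26,27).
Selected 6 observations.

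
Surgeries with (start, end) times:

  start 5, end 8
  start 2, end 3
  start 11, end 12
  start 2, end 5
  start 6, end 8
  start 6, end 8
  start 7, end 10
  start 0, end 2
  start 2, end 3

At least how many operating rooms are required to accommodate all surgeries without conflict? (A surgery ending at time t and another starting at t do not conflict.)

4

Events (time:±→running): 0:+→1 2:-→0 2:+→1 2:+→2 2:+→3 3:-→2 3:-→1 5:-→0 5:+→1 6:+→2 6:+→3 7:+→4 … peak 4.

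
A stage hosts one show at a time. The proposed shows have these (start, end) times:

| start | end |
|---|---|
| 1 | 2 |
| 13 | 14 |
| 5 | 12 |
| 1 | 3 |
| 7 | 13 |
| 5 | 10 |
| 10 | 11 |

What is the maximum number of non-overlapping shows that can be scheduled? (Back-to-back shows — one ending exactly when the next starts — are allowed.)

Sort by end time and greedily take each interval whose start is ≥ the last chosen end.
By end time: (1,2), (1,3), (5,10), (10,11), (5,12), (7,13), (13,14).
Pick (1,2); next start ≥ 2 → (5,10); next start ≥ 10 → (10,11); next start ≥ 11 → (13,14).
Selected 4 shows.

4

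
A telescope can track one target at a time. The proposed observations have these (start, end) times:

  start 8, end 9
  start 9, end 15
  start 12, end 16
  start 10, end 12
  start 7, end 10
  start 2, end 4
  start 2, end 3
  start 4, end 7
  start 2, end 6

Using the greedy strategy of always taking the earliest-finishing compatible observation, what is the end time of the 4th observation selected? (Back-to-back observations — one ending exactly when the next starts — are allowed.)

12

Order by finish time; keep every interval that doesn't clash with the previous kept one.
Sorted by end: (2,3)  (2,4)  (2,6)  (4,7)  (8,9)  (7,10)  (10,12)  (9,15)  (12,16)
take (2,3); skip (2,4); take (4,7); take (8,9); take (10,12); skip (9,15); take (12,16).
Selected: (2,3) (4,7) (8,9) (10,12) (12,16)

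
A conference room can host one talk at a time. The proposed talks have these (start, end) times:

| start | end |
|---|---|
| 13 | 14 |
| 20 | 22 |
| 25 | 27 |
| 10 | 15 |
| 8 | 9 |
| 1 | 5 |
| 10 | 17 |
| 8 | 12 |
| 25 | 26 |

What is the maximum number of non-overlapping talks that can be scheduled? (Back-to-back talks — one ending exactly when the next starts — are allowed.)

5

Greedy by earliest finish: after sorting by end time, pick each interval compatible with the last pick.
By end time: (1,5), (8,9), (8,12), (13,14), (10,15), (10,17), (20,22), (25,26), (25,27).
Pick (1,5); next start ≥ 5 → (8,9); next start ≥ 9 → (13,14); next start ≥ 14 → (20,22); next start ≥ 22 → (25,26).
Selected 5 talks.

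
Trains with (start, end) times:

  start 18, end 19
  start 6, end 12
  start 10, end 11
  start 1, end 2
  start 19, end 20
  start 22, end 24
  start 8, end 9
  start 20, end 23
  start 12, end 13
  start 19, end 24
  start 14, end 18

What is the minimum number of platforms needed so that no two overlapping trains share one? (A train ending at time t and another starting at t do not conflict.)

3

Count concurrent intervals with a sweep; the peak is the room count.
Events (time:±→running): 1:+→1 2:-→0 6:+→1 8:+→2 9:-→1 10:+→2 11:-→1 12:-→0 12:+→1 13:-→0 14:+→1 18:-→0 18:+→1 19:-→0 19:+→1 19:+→2 20:-→1 20:+→2 22:+→3 … peak 3.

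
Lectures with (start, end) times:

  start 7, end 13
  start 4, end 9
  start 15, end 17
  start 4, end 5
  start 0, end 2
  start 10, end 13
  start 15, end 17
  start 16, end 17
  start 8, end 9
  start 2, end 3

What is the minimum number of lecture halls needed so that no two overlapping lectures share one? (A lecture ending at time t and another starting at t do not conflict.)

3

Count concurrent intervals with a sweep; the peak is the room count.
starts: [0, 2, 4, 4, 7, 8, 10, 15, 15, 16]
ends:   [2, 3, 5, 9, 9, 13, 13, 17, 17, 17]
s0→1 e2→0 s2→1 e3→0 s4→1 s4→2 e5→1 s7→2 s8→3  — peak 3.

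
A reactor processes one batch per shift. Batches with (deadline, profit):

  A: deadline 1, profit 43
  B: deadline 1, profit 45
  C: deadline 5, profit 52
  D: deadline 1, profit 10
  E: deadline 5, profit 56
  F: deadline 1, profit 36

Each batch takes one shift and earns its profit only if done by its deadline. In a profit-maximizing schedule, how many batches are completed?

Take jobs in profit order; each goes to the latest open slot no later than its deadline.
By profit: E(d5,56), C(d5,52), B(d1,45), A(d1,43), F(d1,36), D(d1,10)
E→slot 5; C→slot 4; B→slot 1; A skipped; F skipped; D skipped.
3 of 6 scheduled.

3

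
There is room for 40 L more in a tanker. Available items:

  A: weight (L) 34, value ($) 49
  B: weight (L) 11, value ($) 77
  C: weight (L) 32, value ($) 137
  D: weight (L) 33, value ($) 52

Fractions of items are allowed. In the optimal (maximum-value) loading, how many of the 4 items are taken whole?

Order: B (77/11=7.00) > C (137/32=4.28) > D (52/33=1.58) > A (49/34=1.44)
Fill: take B (11 @ 77) → take 29/32 of C → 124.16; 40/40 used.
1 item(s) taken whole; one partial (take 29/32 of C).

1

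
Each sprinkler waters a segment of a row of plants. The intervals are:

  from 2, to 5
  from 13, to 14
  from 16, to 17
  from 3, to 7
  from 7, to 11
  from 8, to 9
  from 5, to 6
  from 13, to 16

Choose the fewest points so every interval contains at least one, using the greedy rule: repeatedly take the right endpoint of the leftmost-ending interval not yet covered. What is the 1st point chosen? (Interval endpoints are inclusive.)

5

Sorted: [2,5] [5,6] [3,7] [8,9] [7,11] [13,14] [13,16] [16,17]
{[2,5],[5,6],[3,7]} hit by 5; {[8,9],[7,11]} hit by 9; {[13,14],[13,16]} hit by 14; {[16,17]} hit by 17.
Points: 5, 9, 14, 17 (4 total).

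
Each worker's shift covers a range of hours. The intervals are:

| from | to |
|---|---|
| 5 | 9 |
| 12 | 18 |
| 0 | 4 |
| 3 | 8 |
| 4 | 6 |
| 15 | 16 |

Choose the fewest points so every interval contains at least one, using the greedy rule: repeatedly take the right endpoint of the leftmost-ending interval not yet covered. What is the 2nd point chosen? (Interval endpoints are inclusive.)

Sorted: [0,4] [4,6] [3,8] [5,9] [15,16] [12,18]
{[0,4],[4,6],[3,8]} hit by 4; {[5,9]} hit by 9; {[15,16],[12,18]} hit by 16.
Points: 4, 9, 16 (3 total).

9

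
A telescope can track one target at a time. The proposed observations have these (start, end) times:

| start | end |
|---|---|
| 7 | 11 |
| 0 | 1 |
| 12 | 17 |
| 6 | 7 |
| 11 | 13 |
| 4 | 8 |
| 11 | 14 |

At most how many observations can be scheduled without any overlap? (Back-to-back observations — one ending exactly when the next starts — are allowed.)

4

Sorted by end: (0,1)  (6,7)  (4,8)  (7,11)  (11,13)  (11,14)  (12,17)
take (0,1); take (6,7); take (7,11); take (11,13).
Selected 4 observations.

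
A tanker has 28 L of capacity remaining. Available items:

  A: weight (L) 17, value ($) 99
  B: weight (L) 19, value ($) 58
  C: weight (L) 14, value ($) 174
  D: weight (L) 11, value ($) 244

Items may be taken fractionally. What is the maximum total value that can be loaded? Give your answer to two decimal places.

Sort by value per unit weight and fill in that order.
Ratios (sorted): D 22.18, C 12.43, A 5.82, B 3.05
take D (11 @ 244); take C (14 @ 174); take 3/17 of A → 17.47. Capacity used 28/28.
Total value = 435.47

435.47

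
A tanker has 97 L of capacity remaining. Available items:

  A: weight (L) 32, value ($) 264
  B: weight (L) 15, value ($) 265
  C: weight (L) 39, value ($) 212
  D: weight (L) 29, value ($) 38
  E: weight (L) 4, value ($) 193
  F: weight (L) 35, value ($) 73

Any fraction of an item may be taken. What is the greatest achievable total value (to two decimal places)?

948.60

Sort by value per unit weight and fill in that order.
Ratios (sorted): E 48.25, B 17.67, A 8.25, C 5.44, F 2.09, D 1.31
take E (4 @ 193); take B (15 @ 265); take A (32 @ 264); take C (39 @ 212); take 7/35 of F → 14.60. Capacity used 97/97.
Total value = 948.60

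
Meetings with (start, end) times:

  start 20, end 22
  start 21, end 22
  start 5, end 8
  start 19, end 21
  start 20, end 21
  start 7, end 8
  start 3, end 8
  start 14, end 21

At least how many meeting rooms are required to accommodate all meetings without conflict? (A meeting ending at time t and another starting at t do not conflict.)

The answer is the maximum number of intervals overlapping at any instant.
Events (time:±→running): 3:+→1 5:+→2 7:+→3 8:-→2 8:-→1 8:-→0 14:+→1 19:+→2 20:+→3 20:+→4 … peak 4.

4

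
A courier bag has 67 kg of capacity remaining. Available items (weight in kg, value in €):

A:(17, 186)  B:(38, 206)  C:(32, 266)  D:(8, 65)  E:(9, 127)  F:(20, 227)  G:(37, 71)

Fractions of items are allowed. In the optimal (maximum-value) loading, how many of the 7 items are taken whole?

3

Greedy by value/weight ratio, highest first.
Ratios (sorted): E 14.11, F 11.35, A 10.94, C 8.31, D 8.12, B 5.42, G 1.92
take E (9 @ 127); take F (20 @ 227); take A (17 @ 186); take 21/32 of C → 174.56. Capacity used 67/67.
3 item(s) taken whole; one partial (take 21/32 of C).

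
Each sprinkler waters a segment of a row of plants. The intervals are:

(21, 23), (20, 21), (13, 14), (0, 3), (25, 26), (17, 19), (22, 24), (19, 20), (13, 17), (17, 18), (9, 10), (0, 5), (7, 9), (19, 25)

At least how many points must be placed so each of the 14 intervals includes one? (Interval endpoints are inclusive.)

7

Process intervals by earliest right end; each time one isn't hit yet, stab at its right endpoint.
By right end: [0,3]  [0,5]  [7,9]  [9,10]  [13,14]  [13,17]  [17,18]  [17,19]  [19,20]  [20,21]  [21,23]  [22,24]  [19,25]  [25,26]
[0,3] uncovered → point at 3; [7,9] uncovered → point at 9; [13,14] uncovered → point at 14; [17,18] uncovered → point at 18; [19,20] uncovered → point at 20; [21,23] uncovered → point at 23; [25,26] uncovered → point at 26.
Points: 3, 9, 14, 18, 20, 23, 26 (7 total).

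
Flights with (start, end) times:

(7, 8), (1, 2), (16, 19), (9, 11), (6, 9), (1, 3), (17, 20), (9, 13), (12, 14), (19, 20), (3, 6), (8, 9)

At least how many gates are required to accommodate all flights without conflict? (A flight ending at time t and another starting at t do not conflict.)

starts: [1, 1, 3, 6, 7, 8, 9, 9, 12, 16, 17, 19]
ends:   [2, 3, 6, 8, 9, 9, 11, 13, 14, 19, 20, 20]
s1→1 s1→2  — peak 2.

2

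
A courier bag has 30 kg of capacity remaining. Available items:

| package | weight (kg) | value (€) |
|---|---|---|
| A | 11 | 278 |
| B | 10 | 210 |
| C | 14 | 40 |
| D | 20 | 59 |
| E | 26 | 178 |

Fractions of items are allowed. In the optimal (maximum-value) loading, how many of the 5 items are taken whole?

Sort by value per unit weight and fill in that order.
Order: A (278/11=25.27) > B (210/10=21.00) > E (178/26=6.85) > D (59/20=2.95) > C (40/14=2.86)
Fill: take A (11 @ 278) → take B (10 @ 210) → take 9/26 of E → 61.62; 30/30 used.
2 item(s) taken whole; one partial (take 9/26 of E).

2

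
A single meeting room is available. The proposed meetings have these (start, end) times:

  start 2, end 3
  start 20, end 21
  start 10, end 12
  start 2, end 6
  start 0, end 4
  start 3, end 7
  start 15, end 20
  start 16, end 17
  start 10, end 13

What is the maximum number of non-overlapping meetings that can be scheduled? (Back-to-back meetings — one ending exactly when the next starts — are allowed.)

5

By end time: (2,3), (0,4), (2,6), (3,7), (10,12), (10,13), (16,17), (15,20), (20,21).
Pick (2,3); next start ≥ 3 → (3,7); next start ≥ 7 → (10,12); next start ≥ 12 → (16,17); next start ≥ 17 → (20,21).
Selected 5 meetings.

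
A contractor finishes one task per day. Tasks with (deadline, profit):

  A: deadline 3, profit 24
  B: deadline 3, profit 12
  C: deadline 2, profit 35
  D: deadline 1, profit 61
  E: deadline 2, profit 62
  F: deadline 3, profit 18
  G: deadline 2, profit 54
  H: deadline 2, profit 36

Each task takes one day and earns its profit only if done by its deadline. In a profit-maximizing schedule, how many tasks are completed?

Sort by profit descending; place each in the latest free slot ≤ its deadline.
Profit order: E=62 D=61 G=54 H=36 C=35 A=24 F=18 B=12
Assign: E→slot 2, D→slot 1, G skipped, H skipped, C skipped, A→slot 3, F skipped, B skipped.
Slots: [1:D] [2:E] [3:A]
3 of 8 scheduled.

3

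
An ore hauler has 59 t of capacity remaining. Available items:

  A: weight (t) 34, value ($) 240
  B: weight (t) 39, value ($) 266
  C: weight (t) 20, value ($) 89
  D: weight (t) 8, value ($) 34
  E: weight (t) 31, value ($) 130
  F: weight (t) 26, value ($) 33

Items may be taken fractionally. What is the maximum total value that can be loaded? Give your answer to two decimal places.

Order: A (240/34=7.06) > B (266/39=6.82) > C (89/20=4.45) > D (34/8=4.25) > E (130/31=4.19) > F (33/26=1.27)
Fill: take A (34 @ 240) → take 25/39 of B → 170.51; 59/59 used.
Total value = 410.51

410.51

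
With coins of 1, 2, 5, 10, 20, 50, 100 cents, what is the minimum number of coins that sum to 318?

Use the largest denomination that fits, subtract, and repeat.
318 = 3×100 + 1×10 + 1×5 + 1×2 + 1×1
Total coins = 3 + 1 + 1 + 1 + 1 = 7

7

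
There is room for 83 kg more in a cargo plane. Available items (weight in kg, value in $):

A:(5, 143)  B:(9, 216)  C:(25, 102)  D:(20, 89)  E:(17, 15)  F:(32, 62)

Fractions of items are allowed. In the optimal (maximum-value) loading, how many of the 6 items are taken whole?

Greedy by value/weight ratio, highest first.
Ratios (sorted): A 28.60, B 24.00, D 4.45, C 4.08, F 1.94, E 0.88
take A (5 @ 143); take B (9 @ 216); take D (20 @ 89); take C (25 @ 102); take 24/32 of F → 46.50. Capacity used 83/83.
4 item(s) taken whole; one partial (take 24/32 of F).

4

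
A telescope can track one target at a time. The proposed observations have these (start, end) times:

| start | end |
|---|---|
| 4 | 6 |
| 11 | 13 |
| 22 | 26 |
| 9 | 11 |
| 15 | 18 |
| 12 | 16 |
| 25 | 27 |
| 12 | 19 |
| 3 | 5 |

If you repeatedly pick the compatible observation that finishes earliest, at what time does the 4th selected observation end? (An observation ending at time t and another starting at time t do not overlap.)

Greedy by earliest finish: after sorting by end time, pick each interval compatible with the last pick.
By end time: (3,5), (4,6), (9,11), (11,13), (12,16), (15,18), (12,19), (22,26), (25,27).
Pick (3,5); next start ≥ 5 → (9,11); next start ≥ 11 → (11,13); next start ≥ 13 → (15,18); next start ≥ 18 → (22,26).
Selected: (3,5) (9,11) (11,13) (15,18) (22,26)

18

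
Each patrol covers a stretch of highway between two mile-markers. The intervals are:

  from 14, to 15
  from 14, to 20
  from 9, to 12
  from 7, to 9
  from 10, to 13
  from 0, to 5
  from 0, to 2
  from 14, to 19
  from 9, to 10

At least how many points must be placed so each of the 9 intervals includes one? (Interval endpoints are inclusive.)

4

By right end: [0,2]  [0,5]  [7,9]  [9,10]  [9,12]  [10,13]  [14,15]  [14,19]  [14,20]
[0,2] uncovered → point at 2; [7,9] uncovered → point at 9; [10,13] uncovered → point at 13; [14,15] uncovered → point at 15.
Points: 2, 9, 13, 15 (4 total).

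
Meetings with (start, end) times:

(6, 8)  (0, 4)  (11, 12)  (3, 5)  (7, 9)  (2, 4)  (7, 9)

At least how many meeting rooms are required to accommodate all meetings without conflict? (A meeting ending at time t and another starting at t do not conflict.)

The answer is the maximum number of intervals overlapping at any instant.
Events (time:±→running): 0:+→1 2:+→2 3:+→3 … peak 3.

3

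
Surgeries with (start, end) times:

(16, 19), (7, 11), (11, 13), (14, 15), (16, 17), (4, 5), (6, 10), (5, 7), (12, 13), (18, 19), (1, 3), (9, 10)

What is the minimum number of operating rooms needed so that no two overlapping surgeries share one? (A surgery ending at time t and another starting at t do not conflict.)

3

Events (time:±→running): 1:+→1 3:-→0 4:+→1 5:-→0 5:+→1 6:+→2 7:-→1 7:+→2 9:+→3 … peak 3.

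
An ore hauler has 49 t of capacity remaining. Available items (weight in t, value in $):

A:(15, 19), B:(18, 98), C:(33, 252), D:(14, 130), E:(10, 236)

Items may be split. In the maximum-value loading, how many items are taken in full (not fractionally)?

Order: E (236/10=23.60) > D (130/14=9.29) > C (252/33=7.64) > B (98/18=5.44) > A (19/15=1.27)
Fill: take E (10 @ 236) → take D (14 @ 130) → take 25/33 of C → 190.91; 49/49 used.
2 item(s) taken whole; one partial (take 25/33 of C).

2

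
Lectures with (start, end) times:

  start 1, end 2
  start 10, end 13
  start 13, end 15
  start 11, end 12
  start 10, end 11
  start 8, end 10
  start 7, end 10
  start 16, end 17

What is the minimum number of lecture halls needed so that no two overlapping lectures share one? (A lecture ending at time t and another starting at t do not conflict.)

2

The answer is the maximum number of intervals overlapping at any instant.
starts: [1, 7, 8, 10, 10, 11, 13, 16]
ends:   [2, 10, 10, 11, 12, 13, 15, 17]
s1→1 e2→0 s7→1 s8→2  — peak 2.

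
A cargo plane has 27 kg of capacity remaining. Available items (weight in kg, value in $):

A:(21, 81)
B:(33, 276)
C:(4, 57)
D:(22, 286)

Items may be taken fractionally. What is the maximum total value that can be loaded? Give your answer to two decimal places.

Greedy by value/weight ratio, highest first.
Order: C (57/4=14.25) > D (286/22=13.00) > B (276/33=8.36) > A (81/21=3.86)
Fill: take C (4 @ 57) → take D (22 @ 286) → take 1/33 of B → 8.36; 27/27 used.
Total value = 351.36

351.36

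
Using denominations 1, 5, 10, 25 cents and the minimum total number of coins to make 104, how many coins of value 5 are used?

104 = 4×25 + 4×1
Count of 5: 0

0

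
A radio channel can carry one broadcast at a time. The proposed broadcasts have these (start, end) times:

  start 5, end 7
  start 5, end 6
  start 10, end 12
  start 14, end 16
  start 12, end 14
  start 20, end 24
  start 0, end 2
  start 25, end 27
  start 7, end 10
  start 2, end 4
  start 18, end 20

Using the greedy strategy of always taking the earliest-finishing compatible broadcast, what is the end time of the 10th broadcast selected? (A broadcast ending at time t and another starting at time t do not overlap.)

Sorted by end: (0,2)  (2,4)  (5,6)  (5,7)  (7,10)  (10,12)  (12,14)  (14,16)  (18,20)  (20,24)  (25,27)
take (0,2); take (2,4); take (5,6); take (7,10); take (10,12); take (12,14); take (14,16); take (18,20); take (20,24); take (25,27).
Selected: (0,2) (2,4) (5,6) (7,10) (10,12) (12,14) (14,16) (18,20) (20,24) (25,27)

27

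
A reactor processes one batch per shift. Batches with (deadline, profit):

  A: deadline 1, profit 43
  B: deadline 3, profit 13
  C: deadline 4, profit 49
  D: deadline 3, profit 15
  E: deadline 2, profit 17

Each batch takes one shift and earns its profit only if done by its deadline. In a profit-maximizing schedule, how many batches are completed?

4

Sort by profit descending; place each in the latest free slot ≤ its deadline.
By profit: C(d4,49), A(d1,43), E(d2,17), D(d3,15), B(d3,13)
C→slot 4; A→slot 1; E→slot 2; D→slot 3; B skipped.
4 of 5 scheduled.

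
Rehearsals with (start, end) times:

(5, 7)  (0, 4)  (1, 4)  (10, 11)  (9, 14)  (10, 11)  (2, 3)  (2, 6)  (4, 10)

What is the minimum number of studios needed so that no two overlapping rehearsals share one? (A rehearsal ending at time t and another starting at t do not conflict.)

4

starts: [0, 1, 2, 2, 4, 5, 9, 10, 10]
ends:   [3, 4, 4, 6, 7, 10, 11, 11, 14]
s0→1 s1→2 s2→3 s2→4  — peak 4.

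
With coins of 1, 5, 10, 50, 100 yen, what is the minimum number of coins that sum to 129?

8

Use the largest denomination that fits, subtract, and repeat.
129 = 1×100 + 2×10 + 1×5 + 4×1
Total coins = 1 + 2 + 1 + 4 = 8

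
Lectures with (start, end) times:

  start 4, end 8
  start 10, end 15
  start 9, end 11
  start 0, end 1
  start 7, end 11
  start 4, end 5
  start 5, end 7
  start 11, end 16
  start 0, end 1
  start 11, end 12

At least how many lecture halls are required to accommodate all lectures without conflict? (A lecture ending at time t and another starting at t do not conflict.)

Events (time:±→running): 0:+→1 0:+→2 1:-→1 1:-→0 4:+→1 4:+→2 5:-→1 5:+→2 7:-→1 7:+→2 8:-→1 9:+→2 10:+→3 … peak 3.

3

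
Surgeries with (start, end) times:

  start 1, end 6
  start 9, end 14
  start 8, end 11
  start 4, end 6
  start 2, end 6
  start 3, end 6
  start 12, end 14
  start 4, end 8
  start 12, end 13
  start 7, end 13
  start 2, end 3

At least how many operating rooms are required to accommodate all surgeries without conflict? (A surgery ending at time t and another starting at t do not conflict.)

5

The answer is the maximum number of intervals overlapping at any instant.
Events (time:±→running): 1:+→1 2:+→2 2:+→3 3:-→2 3:+→3 4:+→4 4:+→5 … peak 5.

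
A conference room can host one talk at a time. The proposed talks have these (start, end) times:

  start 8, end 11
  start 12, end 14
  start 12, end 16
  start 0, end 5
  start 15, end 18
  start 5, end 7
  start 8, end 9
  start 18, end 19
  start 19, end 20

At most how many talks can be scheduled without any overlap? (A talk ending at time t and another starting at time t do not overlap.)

Order by finish time; keep every interval that doesn't clash with the previous kept one.
By end time: (0,5), (5,7), (8,9), (8,11), (12,14), (12,16), (15,18), (18,19), (19,20).
Pick (0,5); next start ≥ 5 → (5,7); next start ≥ 7 → (8,9); next start ≥ 9 → (12,14); next start ≥ 14 → (15,18); next start ≥ 18 → (18,19); next start ≥ 19 → (19,20).
Selected 7 talks.

7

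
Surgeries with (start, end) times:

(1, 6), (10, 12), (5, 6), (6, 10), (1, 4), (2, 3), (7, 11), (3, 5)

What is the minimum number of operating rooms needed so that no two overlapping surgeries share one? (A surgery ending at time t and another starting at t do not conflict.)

Count concurrent intervals with a sweep; the peak is the room count.
starts: [1, 1, 2, 3, 5, 6, 7, 10]
ends:   [3, 4, 5, 6, 6, 10, 11, 12]
s1→1 s1→2 s2→3  — peak 3.

3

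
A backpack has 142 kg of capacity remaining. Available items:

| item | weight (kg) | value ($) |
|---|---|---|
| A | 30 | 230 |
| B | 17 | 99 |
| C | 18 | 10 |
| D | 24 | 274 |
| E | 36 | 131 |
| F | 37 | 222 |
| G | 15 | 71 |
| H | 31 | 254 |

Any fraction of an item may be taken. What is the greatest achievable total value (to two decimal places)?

Sort by value per unit weight and fill in that order.
Ratios (sorted): D 11.42, H 8.19, A 7.67, F 6.00, B 5.82, G 4.73, E 3.64, C 0.56
take D (24 @ 274); take H (31 @ 254); take A (30 @ 230); take F (37 @ 222); take B (17 @ 99); take 3/15 of G → 14.20. Capacity used 142/142.
Total value = 1093.20

1093.20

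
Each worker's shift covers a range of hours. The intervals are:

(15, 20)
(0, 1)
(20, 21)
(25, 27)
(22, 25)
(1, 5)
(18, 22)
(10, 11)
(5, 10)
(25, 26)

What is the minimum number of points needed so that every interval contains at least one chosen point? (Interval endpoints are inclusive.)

4

Process intervals by earliest right end; each time one isn't hit yet, stab at its right endpoint.
Sorted: [0,1] [1,5] [5,10] [10,11] [15,20] [20,21] [18,22] [22,25] [25,26] [25,27]
{[0,1],[1,5]} hit by 1; {[5,10],[10,11]} hit by 10; {[15,20],[20,21],[18,22]} hit by 20; {[22,25],[25,26],[25,27]} hit by 25.
Points: 1, 10, 20, 25 (4 total).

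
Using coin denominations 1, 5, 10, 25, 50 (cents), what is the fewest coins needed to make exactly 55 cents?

2

55 − 1×50→5 − 1×5→0
Total coins = 1 + 1 = 2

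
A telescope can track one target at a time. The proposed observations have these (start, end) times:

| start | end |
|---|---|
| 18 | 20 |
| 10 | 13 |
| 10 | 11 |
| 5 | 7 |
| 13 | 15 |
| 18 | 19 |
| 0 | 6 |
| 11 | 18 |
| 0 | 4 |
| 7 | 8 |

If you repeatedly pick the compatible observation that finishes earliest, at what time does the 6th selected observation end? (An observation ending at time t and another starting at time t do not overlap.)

19

Greedy by earliest finish: after sorting by end time, pick each interval compatible with the last pick.
By end time: (0,4), (0,6), (5,7), (7,8), (10,11), (10,13), (13,15), (11,18), (18,19), (18,20).
Pick (0,4); next start ≥ 4 → (5,7); next start ≥ 7 → (7,8); next start ≥ 8 → (10,11); next start ≥ 11 → (13,15); next start ≥ 15 → (18,19).
Selected: (0,4) (5,7) (7,8) (10,11) (13,15) (18,19)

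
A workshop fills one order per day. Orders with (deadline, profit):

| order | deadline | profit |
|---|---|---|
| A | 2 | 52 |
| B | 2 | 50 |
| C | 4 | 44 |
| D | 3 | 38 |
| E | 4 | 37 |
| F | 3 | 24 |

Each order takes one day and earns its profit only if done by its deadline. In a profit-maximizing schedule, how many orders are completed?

Profit order: A=52 B=50 C=44 D=38 E=37 F=24
Assign: A→slot 2, B→slot 1, C→slot 4, D→slot 3, E skipped, F skipped.
Slots: [1:B] [2:A] [3:D] [4:C]
4 of 6 scheduled.

4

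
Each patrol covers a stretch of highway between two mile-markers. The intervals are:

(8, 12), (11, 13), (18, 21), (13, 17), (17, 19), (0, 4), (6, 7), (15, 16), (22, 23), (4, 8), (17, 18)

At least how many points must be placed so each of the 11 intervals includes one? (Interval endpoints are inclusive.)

6

Process intervals by earliest right end; each time one isn't hit yet, stab at its right endpoint.
Sorted: [0,4] [6,7] [4,8] [8,12] [11,13] [15,16] [13,17] [17,18] [17,19] [18,21] [22,23]
{[0,4]} hit by 4; {[6,7],[4,8]} hit by 7; {[8,12],[11,13]} hit by 12; {[15,16],[13,17]} hit by 16; {[17,18],[17,19],[18,21]} hit by 18; {[22,23]} hit by 23.
Points: 4, 7, 12, 16, 18, 23 (6 total).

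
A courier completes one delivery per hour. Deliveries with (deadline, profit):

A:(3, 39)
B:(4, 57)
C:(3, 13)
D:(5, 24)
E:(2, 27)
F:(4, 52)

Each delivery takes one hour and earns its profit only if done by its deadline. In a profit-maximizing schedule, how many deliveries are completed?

Profit order: B=57 F=52 A=39 E=27 D=24 C=13
Assign: B→slot 4, F→slot 3, A→slot 2, E→slot 1, D→slot 5, C skipped.
Slots: [1:E] [2:A] [3:F] [4:B] [5:D]
5 of 6 scheduled.

5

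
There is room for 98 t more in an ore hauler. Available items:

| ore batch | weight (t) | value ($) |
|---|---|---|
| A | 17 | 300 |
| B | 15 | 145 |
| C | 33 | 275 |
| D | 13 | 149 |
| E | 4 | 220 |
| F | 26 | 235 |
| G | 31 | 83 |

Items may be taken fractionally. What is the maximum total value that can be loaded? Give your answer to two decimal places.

Sort by value per unit weight and fill in that order.
Order: E (220/4=55.00) > A (300/17=17.65) > D (149/13=11.46) > B (145/15=9.67) > F (235/26=9.04) > C (275/33=8.33) > G (83/31=2.68)
Fill: take E (4 @ 220) → take A (17 @ 300) → take D (13 @ 149) → take B (15 @ 145) → take F (26 @ 235) → take 23/33 of C → 191.67; 98/98 used.
Total value = 1240.67

1240.67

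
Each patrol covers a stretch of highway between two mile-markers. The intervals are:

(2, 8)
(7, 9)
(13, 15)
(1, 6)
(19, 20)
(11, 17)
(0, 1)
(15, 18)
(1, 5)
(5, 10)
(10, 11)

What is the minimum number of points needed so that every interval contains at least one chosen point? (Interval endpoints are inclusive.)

5

Process intervals by earliest right end; each time one isn't hit yet, stab at its right endpoint.
Sorted: [0,1] [1,5] [1,6] [2,8] [7,9] [5,10] [10,11] [13,15] [11,17] [15,18] [19,20]
{[0,1],[1,5],[1,6]} hit by 1; {[2,8],[7,9],[5,10]} hit by 8; {[10,11]} hit by 11; {[13,15],[11,17],[15,18]} hit by 15; {[19,20]} hit by 20.
Points: 1, 8, 11, 15, 20 (5 total).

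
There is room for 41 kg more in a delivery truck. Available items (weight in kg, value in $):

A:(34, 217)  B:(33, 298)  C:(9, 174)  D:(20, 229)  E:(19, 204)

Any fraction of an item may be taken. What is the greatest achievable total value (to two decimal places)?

Greedy by value/weight ratio, highest first.
Order: C (174/9=19.33) > D (229/20=11.45) > E (204/19=10.74) > B (298/33=9.03) > A (217/34=6.38)
Fill: take C (9 @ 174) → take D (20 @ 229) → take 12/19 of E → 128.84; 41/41 used.
Total value = 531.84

531.84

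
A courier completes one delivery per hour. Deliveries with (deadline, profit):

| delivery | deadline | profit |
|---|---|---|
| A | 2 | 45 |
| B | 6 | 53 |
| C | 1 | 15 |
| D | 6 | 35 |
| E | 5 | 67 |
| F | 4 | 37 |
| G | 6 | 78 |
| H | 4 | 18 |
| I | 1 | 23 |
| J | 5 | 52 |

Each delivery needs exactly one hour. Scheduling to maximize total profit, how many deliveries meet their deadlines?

6

Profit order: G=78 E=67 B=53 J=52 A=45 F=37 D=35 I=23 H=18 C=15
Assign: G→slot 6, E→slot 5, B→slot 4, J→slot 3, A→slot 2, F→slot 1, D skipped, I skipped, H skipped, C skipped.
Slots: [1:F] [2:A] [3:J] [4:B] [5:E] [6:G]
6 of 10 scheduled.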